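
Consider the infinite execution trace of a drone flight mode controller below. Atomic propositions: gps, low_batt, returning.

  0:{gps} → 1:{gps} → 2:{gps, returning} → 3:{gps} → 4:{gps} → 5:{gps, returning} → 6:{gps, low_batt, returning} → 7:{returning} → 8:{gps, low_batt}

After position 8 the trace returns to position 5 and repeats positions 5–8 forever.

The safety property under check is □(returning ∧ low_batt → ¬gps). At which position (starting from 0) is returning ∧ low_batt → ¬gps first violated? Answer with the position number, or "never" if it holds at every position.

Check returning ∧ low_batt → ¬gps at each position in order: 0 ✓, 1 ✓, 2 ✓, 3 ✓, 4 ✓, 5 ✓.
At position 6 the labels are {gps, low_batt, returning}, so returning ∧ low_batt → ¬gps is false there. This is the first violation.

6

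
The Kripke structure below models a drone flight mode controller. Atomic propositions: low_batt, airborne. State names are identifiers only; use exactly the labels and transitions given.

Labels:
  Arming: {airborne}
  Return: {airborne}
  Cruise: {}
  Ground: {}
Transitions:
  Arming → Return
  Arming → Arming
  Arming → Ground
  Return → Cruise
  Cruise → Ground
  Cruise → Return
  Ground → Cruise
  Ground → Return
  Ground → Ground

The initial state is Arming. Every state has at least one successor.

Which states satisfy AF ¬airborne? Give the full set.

{Return, Cruise, Ground}

States satisfying ¬airborne: {Cruise, Ground}.
States satisfying AF ¬airborne: {Return, Cruise, Ground}.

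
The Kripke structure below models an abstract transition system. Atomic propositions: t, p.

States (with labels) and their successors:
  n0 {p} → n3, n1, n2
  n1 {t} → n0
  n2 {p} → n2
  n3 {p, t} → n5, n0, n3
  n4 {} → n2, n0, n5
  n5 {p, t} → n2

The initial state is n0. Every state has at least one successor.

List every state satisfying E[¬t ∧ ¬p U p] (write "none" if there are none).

{n0, n2, n3, n4, n5}

States satisfying ¬t ∧ ¬p: {n4}.
States satisfying p: {n0, n2, n3, n5}.
States satisfying E[¬t ∧ ¬p U p]: {n0, n2, n3, n4, n5}.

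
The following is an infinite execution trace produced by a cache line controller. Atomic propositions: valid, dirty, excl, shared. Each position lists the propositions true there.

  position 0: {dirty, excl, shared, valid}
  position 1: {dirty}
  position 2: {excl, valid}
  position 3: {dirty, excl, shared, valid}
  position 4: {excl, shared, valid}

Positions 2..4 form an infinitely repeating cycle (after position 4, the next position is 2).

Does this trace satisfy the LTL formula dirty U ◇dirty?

Walking from position 0: ◇dirty first holds at position 0, and dirty holds at every earlier position along the way, so dirty U ◇dirty holds.

Satisfied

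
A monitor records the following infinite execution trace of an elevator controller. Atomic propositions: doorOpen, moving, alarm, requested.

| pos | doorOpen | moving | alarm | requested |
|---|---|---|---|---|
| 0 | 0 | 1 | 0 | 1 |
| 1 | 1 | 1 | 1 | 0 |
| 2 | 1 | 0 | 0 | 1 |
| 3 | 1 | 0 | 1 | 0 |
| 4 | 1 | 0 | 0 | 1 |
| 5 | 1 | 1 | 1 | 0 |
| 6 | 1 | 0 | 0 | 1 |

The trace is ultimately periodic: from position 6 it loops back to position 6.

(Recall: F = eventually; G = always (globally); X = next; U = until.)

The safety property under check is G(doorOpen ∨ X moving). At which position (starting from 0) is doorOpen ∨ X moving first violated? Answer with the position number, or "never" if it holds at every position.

never

doorOpen ∨ X moving holds at every position 0..6, and those are all the positions the trace ever visits, so the invariant G(doorOpen ∨ X moving) is never violated.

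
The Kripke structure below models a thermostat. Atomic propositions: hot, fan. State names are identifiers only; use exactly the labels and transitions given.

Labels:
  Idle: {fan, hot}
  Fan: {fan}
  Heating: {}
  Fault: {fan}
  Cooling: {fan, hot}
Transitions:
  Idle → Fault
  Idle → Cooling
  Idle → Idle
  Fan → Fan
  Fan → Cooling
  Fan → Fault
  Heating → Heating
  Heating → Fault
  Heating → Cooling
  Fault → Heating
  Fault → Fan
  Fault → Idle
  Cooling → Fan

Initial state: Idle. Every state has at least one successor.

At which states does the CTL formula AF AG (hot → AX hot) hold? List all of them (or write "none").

States satisfying AG (hot → AX hot): ∅.
States satisfying AF AG (hot → AX hot): ∅.

none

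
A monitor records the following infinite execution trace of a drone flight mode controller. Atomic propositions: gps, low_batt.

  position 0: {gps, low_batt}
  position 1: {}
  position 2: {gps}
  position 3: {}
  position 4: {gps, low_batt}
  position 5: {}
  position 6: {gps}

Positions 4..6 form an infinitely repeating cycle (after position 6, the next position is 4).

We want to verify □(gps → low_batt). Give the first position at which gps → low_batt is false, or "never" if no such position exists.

2

Check gps → low_batt at each position in order: 0 ✓, 1 ✓.
At position 2 the labels are {gps}, so gps → low_batt is false there. This is the first violation.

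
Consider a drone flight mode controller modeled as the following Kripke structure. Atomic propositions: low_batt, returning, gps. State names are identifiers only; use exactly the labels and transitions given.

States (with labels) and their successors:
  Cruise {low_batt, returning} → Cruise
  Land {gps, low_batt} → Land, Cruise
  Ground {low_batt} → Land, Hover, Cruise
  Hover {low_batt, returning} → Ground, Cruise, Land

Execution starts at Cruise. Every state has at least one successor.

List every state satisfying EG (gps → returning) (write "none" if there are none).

{Cruise, Ground, Hover}

States satisfying gps → returning: {Cruise, Ground, Hover}.
States satisfying EG (gps → returning): {Cruise, Ground, Hover}.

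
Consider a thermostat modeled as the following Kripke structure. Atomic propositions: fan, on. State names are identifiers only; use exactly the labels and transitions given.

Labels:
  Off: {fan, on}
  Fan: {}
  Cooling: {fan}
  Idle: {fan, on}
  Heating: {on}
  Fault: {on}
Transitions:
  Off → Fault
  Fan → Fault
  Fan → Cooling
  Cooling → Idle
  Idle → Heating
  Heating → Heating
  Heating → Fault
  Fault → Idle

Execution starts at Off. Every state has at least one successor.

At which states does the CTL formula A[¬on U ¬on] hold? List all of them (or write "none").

States satisfying ¬on: {Fan, Cooling}.
States satisfying A[¬on U ¬on]: {Fan, Cooling}.

{Fan, Cooling}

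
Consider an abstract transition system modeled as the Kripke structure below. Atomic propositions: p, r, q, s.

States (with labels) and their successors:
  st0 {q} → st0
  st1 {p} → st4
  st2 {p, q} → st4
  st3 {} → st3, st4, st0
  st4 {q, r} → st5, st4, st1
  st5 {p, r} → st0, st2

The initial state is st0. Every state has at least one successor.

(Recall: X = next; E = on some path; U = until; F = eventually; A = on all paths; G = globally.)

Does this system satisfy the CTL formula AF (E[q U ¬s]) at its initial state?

Satisfied

States satisfying E[q U ¬s]: {st0, st1, st2, st3, st4, st5}.
States satisfying AF (E[q U ¬s]): {st0, st1, st2, st3, st4, st5}.
st0 ∈ Sat(AF (E[q U ¬s])).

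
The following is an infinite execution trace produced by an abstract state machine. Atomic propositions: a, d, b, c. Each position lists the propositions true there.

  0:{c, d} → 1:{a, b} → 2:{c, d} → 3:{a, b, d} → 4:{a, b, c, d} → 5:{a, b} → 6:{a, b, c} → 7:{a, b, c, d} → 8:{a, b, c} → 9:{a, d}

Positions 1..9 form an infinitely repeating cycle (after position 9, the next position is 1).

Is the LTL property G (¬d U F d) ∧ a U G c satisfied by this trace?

¬d U F d holds at every position 0..9, and those are all positions ever visited, so G (¬d U F d) holds.
Walking from position 0: at position 0, G c has not yet held and a fails, so a U G c is false.
At position 0: G (¬d U F d) is true; a U G c is false; so G (¬d U F d) ∧ a U G c is false.

Does not hold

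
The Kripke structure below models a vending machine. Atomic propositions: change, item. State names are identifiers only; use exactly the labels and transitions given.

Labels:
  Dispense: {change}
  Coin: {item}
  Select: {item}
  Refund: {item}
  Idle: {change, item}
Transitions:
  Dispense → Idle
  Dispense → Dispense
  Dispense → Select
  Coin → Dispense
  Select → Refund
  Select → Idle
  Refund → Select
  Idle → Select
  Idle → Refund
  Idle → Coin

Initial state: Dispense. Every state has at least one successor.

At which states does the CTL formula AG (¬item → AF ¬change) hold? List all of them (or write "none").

States satisfying ¬item → AF ¬change: {Coin, Select, Refund, Idle}.
States satisfying AG (¬item → AF ¬change): ∅.

none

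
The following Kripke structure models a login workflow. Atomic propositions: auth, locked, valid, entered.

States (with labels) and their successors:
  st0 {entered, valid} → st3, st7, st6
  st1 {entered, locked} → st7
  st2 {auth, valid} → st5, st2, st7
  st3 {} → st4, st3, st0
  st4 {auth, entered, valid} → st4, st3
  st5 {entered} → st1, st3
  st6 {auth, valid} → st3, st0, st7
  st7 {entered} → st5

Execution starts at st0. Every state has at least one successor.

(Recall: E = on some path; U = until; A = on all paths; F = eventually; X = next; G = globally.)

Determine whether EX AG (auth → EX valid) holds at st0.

Yes

States satisfying AG (auth → EX valid): {st0, st1, st2, st3, st4, st5, st6, st7}.
States satisfying EX AG (auth → EX valid): {st0, st1, st2, st3, st4, st5, st6, st7}.
st0 ∈ Sat(EX AG (auth → EX valid)).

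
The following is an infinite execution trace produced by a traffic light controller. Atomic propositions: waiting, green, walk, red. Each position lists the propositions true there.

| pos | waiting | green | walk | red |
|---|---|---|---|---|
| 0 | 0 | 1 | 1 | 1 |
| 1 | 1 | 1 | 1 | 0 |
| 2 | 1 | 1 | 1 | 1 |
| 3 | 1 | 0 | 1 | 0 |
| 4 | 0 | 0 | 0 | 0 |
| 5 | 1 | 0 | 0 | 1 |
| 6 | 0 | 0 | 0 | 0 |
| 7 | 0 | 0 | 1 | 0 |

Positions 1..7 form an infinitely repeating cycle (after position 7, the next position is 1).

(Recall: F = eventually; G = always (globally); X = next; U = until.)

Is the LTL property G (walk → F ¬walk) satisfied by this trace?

Yes

walk → F ¬walk holds at every position 0..7, and those are all positions ever visited, so G (walk → F ¬walk) holds.
Positions where walk holds: 0, 1, 2, 3, 7.
Check F ¬walk at each: 0→ok, 1→ok, 2→ok, 3→ok, 7→ok.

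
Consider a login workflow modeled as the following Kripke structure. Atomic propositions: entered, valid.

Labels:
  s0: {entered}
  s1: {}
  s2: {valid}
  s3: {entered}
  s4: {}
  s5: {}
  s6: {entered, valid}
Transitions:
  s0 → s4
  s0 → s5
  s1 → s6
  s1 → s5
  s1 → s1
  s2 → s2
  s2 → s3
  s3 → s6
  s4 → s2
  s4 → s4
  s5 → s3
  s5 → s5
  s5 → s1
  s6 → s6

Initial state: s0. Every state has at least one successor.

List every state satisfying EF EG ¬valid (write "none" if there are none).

{s0, s1, s4, s5}

States satisfying EG ¬valid: {s0, s1, s4, s5}.
States satisfying EF EG ¬valid: {s0, s1, s4, s5}.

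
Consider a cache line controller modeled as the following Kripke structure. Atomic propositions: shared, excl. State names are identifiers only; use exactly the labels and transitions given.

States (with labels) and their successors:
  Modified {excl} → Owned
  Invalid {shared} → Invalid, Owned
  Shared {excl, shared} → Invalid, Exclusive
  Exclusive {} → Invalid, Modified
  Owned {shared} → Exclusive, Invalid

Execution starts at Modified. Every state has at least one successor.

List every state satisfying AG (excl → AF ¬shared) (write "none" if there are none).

States satisfying excl → AF ¬shared: {Modified, Invalid, Exclusive, Owned}.
States satisfying AG (excl → AF ¬shared): {Modified, Invalid, Exclusive, Owned}.

{Modified, Invalid, Exclusive, Owned}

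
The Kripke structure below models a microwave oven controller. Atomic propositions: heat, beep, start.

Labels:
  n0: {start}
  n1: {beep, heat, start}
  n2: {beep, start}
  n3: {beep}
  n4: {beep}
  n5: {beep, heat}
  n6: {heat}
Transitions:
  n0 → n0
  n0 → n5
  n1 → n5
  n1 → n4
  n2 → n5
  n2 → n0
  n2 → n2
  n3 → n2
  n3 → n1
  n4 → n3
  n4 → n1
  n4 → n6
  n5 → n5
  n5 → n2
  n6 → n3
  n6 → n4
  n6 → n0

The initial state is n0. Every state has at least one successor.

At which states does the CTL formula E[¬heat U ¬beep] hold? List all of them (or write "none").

{n0, n2, n3, n4, n6}

States satisfying ¬heat: {n0, n2, n3, n4}.
States satisfying ¬beep: {n0, n6}.
States satisfying E[¬heat U ¬beep]: {n0, n2, n3, n4, n6}.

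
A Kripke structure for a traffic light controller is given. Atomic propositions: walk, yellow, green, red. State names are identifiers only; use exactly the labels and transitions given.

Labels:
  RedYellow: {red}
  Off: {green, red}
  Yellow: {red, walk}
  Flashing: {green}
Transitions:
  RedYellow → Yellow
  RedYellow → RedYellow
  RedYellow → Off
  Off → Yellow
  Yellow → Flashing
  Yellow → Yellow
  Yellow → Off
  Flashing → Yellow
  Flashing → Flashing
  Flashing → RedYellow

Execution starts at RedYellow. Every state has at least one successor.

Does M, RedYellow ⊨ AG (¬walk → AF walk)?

States satisfying ¬walk → AF walk: {Off, Yellow}.
States satisfying AG (¬walk → AF walk): ∅.
Flashing is reachable from RedYellow and violates ¬walk → AF walk, so AG fails at RedYellow.
RedYellow ∉ Sat(AG (¬walk → AF walk)).

No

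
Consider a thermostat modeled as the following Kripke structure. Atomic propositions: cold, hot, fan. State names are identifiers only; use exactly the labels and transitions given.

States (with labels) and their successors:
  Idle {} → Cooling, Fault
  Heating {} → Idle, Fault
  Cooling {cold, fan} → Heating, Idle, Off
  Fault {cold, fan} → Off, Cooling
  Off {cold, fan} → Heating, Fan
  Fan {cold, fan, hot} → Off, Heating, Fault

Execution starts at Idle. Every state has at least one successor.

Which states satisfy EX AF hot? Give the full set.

{Off}

States satisfying AF hot: {Fan}.
States satisfying EX AF hot: {Off}.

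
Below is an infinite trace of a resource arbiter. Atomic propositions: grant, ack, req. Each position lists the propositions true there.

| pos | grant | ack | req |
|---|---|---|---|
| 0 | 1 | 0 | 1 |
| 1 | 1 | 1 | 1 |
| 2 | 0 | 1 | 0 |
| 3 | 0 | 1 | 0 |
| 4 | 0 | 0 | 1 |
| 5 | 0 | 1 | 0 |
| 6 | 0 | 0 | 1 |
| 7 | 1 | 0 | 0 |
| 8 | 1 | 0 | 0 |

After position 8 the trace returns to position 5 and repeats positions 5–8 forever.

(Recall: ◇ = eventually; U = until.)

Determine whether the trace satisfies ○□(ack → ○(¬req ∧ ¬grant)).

The position after 0 is 1; □(ack → ○(¬req ∧ ¬grant)) is false there.

No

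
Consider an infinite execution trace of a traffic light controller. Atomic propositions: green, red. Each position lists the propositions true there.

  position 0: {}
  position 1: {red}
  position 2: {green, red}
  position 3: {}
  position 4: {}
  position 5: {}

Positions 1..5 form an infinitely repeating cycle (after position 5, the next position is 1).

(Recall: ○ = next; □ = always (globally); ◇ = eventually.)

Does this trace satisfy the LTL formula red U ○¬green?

Walking from position 0: ○¬green first holds at position 0, and red holds at every earlier position along the way, so red U ○¬green holds.

Satisfied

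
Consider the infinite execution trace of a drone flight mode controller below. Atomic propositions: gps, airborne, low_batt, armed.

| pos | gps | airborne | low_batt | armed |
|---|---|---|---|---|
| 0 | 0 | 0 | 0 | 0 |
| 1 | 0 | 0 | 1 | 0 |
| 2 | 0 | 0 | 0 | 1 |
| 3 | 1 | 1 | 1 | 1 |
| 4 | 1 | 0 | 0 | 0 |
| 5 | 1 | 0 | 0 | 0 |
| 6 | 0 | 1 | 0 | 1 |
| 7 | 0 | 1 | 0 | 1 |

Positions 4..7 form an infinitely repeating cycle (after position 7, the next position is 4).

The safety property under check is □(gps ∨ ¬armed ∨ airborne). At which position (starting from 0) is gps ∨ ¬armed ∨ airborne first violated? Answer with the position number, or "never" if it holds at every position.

Check gps ∨ ¬armed ∨ airborne at each position in order: 0 ✓, 1 ✓.
At position 2 the labels are {armed}, so gps ∨ ¬armed ∨ airborne is false there. This is the first violation.

2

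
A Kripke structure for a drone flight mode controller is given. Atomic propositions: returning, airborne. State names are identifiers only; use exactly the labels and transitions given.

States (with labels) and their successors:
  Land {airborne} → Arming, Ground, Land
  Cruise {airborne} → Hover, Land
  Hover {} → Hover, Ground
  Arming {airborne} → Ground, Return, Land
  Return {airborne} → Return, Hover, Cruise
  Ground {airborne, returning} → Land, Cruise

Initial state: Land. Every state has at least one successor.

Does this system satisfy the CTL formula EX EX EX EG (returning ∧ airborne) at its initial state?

Does not hold

States satisfying EX EX EG (returning ∧ airborne): ∅.
States satisfying EX EX EX EG (returning ∧ airborne): ∅.
No suitable path/successor from Land witnesses the formula.
Land ∉ Sat(EX EX EX EG (returning ∧ airborne)).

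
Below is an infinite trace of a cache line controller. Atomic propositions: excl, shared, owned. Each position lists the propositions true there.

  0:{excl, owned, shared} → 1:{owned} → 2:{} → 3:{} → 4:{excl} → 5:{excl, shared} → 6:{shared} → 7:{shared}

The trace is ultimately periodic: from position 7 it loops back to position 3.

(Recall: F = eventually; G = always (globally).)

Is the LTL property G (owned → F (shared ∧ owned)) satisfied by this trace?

owned → F (shared ∧ owned) must hold at every position from 0 onward. It fails at position 1, so G (owned → F (shared ∧ owned)) is false.
Positions where owned holds: 0, 1.
Check F (shared ∧ owned) at each: 0→ok, 1→fails.

Does not hold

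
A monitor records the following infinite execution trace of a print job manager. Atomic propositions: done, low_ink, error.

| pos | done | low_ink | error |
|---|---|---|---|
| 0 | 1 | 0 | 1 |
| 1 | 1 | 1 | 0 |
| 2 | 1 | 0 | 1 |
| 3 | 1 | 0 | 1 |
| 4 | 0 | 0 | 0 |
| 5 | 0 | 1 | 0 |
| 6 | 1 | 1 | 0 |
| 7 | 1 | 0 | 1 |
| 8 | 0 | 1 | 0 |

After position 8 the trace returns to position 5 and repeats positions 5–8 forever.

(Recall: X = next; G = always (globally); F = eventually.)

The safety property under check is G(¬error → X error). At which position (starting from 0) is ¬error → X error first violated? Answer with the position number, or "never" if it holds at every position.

4

Check ¬error → X error at each position in order: 0 ✓, 1 ✓, 2 ✓, 3 ✓.
At position 4 the labels are {} and the next position 5 has {low_ink}, so ¬error → X error is false there. This is the first violation.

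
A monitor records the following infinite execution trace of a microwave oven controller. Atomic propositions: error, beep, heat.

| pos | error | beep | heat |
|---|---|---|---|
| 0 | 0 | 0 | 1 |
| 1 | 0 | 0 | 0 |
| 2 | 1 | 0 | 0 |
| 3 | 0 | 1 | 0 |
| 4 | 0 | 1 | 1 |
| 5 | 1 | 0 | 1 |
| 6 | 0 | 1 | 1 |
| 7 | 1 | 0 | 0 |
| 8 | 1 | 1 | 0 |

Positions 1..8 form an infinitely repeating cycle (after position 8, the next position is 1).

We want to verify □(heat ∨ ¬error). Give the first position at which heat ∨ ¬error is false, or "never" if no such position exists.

2

Check heat ∨ ¬error at each position in order: 0 ✓, 1 ✓.
At position 2 the labels are {error}, so heat ∨ ¬error is false there. This is the first violation.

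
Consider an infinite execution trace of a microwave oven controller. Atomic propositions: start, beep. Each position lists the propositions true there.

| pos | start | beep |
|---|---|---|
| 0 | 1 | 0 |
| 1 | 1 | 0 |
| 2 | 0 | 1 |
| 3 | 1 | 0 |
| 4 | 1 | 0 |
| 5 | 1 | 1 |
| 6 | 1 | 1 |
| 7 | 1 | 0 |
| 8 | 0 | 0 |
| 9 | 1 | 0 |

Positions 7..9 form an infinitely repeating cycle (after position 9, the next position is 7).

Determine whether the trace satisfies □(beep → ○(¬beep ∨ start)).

beep → ○(¬beep ∨ start) holds at every position 0..9, and those are all positions ever visited, so □(beep → ○(¬beep ∨ start)) holds.
Positions where beep holds: 2, 5, 6.
Check ○(¬beep ∨ start) at each: 2→ok, 5→ok, 6→ok.

Holds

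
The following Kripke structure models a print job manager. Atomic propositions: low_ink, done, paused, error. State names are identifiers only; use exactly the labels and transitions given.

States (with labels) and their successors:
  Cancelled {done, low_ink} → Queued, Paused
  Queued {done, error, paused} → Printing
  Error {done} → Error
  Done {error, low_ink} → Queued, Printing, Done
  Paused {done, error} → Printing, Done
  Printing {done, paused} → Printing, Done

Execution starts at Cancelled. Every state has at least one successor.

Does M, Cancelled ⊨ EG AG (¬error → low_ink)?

States satisfying AG (¬error → low_ink): ∅.
States satisfying EG AG (¬error → low_ink): ∅.
No suitable path/successor from Cancelled witnesses the formula.
Cancelled ∉ Sat(EG AG (¬error → low_ink)).

Does not hold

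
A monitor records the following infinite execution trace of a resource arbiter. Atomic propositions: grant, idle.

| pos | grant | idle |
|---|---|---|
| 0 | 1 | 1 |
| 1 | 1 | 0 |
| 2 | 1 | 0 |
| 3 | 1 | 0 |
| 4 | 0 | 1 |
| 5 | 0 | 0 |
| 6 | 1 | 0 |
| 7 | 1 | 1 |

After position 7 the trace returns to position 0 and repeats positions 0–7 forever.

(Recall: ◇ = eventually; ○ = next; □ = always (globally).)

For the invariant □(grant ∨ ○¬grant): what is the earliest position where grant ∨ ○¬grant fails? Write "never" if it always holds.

Check grant ∨ ○¬grant at each position in order: 0 ✓, 1 ✓, 2 ✓, 3 ✓, 4 ✓.
At position 5 the labels are {} and the next position 6 has {grant}, so grant ∨ ○¬grant is false there. This is the first violation.

5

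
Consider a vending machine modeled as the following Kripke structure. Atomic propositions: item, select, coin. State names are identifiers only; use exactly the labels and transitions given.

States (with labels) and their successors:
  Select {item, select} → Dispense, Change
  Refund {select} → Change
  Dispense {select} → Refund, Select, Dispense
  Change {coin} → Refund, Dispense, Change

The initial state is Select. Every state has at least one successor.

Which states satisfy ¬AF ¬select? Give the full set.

States satisfying ¬select: {Change}.
States satisfying AF ¬select: {Refund, Change}.
States satisfying ¬AF ¬select: {Select, Dispense}.

{Select, Dispense}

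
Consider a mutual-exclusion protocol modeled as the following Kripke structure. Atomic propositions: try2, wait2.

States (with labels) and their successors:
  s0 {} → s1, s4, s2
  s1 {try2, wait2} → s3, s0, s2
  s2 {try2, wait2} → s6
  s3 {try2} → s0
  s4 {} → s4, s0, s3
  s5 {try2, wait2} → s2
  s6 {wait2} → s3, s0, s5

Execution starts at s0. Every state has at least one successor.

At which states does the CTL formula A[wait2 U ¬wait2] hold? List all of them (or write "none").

States satisfying wait2: {s1, s2, s5, s6}.
States satisfying ¬wait2: {s0, s3, s4}.
States satisfying A[wait2 U ¬wait2]: {s0, s3, s4}.

{s0, s3, s4}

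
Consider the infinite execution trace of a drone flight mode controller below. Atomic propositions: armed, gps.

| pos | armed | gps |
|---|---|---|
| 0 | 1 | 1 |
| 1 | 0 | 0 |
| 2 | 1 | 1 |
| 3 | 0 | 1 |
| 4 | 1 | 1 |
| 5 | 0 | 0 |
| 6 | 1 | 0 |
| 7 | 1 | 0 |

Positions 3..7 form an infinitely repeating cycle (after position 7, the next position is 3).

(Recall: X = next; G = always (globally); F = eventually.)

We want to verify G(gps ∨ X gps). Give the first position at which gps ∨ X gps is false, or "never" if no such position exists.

5

Check gps ∨ X gps at each position in order: 0 ✓, 1 ✓, 2 ✓, 3 ✓, 4 ✓.
At position 5 the labels are {} and the next position 6 has {armed}, so gps ∨ X gps is false there. This is the first violation.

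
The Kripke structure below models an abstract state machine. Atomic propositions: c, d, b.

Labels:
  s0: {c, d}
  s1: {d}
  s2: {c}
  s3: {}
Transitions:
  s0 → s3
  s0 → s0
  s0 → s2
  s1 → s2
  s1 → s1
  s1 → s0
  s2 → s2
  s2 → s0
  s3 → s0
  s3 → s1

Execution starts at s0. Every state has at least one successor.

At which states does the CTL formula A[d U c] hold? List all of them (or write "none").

{s0, s2}

States satisfying d: {s0, s1}.
States satisfying c: {s0, s2}.
States satisfying A[d U c]: {s0, s2}.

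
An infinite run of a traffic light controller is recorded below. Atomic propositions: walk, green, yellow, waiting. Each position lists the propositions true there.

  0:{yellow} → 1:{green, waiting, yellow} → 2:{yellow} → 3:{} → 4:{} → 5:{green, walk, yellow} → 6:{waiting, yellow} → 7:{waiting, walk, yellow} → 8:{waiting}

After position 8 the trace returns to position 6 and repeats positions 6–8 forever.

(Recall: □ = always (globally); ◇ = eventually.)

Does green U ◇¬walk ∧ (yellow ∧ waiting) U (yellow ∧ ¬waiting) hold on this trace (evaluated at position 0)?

Walking from position 0: ◇¬walk first holds at position 0, and green holds at every earlier position along the way, so green U ◇¬walk holds.
Walking from position 0: yellow ∧ ¬waiting first holds at position 0, and yellow ∧ waiting holds at every earlier position along the way, so (yellow ∧ waiting) U (yellow ∧ ¬waiting) holds.
At position 0: green U ◇¬walk is true; (yellow ∧ waiting) U (yellow ∧ ¬waiting) is true; so green U ◇¬walk ∧ (yellow ∧ waiting) U (yellow ∧ ¬waiting) is true.

Satisfied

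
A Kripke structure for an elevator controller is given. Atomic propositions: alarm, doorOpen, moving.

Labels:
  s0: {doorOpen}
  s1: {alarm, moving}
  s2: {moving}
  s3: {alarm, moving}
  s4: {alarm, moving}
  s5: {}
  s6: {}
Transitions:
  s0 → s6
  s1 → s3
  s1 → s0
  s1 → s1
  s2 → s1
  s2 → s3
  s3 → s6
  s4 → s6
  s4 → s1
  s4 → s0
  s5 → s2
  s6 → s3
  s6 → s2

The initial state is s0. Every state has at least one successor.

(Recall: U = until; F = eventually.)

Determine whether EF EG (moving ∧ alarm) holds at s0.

Holds

States satisfying EG (moving ∧ alarm): {s1, s4}.
States satisfying EF EG (moving ∧ alarm): {s0, s1, s2, s3, s4, s5, s6}.
Some path from s0 reaches a state where EG (moving ∧ alarm) holds.
s0 ∈ Sat(EF EG (moving ∧ alarm)).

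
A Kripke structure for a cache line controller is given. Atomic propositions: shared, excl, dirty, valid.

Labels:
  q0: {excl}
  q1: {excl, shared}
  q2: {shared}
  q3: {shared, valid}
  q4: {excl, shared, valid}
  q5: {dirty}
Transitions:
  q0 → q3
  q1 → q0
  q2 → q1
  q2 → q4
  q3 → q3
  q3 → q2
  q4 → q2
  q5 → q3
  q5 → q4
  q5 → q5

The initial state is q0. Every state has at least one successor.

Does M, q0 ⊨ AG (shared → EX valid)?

Does not hold

States satisfying shared → EX valid: {q0, q2, q3, q5}.
States satisfying AG (shared → EX valid): ∅.
q1 is reachable from q0 and violates shared → EX valid, so AG fails at q0.
q0 ∉ Sat(AG (shared → EX valid)).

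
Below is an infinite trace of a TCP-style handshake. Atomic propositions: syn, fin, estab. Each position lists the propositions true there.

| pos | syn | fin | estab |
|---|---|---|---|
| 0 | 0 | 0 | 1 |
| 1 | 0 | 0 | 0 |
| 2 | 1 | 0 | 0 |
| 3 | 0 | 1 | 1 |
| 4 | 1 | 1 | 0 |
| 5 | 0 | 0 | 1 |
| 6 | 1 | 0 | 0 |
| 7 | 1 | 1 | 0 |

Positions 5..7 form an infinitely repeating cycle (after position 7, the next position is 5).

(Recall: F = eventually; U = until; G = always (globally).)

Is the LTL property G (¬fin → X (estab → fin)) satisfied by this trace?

¬fin → X (estab → fin) holds at every position 0..7, and those are all positions ever visited, so G (¬fin → X (estab → fin)) holds.
Positions where ¬fin holds: 0, 1, 2, 5, 6.
Check X (estab → fin) at each: 0→ok, 1→ok, 2→ok, 5→ok, 6→ok.

Yes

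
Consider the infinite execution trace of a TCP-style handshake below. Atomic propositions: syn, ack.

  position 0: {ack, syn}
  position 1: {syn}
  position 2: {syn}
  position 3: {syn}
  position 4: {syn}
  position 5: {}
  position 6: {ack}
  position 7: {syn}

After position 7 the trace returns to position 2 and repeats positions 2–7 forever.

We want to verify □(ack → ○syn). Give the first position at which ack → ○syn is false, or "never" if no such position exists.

never

ack → ○syn holds at every position 0..7, and those are all the positions the trace ever visits, so the invariant □(ack → ○syn) is never violated.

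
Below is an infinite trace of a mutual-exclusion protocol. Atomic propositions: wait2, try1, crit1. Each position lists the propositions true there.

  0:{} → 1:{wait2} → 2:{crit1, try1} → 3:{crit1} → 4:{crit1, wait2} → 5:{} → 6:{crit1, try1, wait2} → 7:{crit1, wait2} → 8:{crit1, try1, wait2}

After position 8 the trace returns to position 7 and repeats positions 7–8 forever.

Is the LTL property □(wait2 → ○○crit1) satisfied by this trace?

wait2 → ○○crit1 holds at every position 0..8, and those are all positions ever visited, so □(wait2 → ○○crit1) holds.
Positions where wait2 holds: 1, 4, 6, 7, 8.
Check ○○crit1 at each: 1→ok, 4→ok, 6→ok, 7→ok, 8→ok.

Yes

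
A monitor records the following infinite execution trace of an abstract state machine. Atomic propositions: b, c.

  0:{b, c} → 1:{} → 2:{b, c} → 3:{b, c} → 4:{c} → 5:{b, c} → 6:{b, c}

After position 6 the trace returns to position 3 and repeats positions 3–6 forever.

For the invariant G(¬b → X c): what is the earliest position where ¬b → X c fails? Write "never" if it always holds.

¬b → X c holds at every position 0..6, and those are all the positions the trace ever visits, so the invariant G(¬b → X c) is never violated.

never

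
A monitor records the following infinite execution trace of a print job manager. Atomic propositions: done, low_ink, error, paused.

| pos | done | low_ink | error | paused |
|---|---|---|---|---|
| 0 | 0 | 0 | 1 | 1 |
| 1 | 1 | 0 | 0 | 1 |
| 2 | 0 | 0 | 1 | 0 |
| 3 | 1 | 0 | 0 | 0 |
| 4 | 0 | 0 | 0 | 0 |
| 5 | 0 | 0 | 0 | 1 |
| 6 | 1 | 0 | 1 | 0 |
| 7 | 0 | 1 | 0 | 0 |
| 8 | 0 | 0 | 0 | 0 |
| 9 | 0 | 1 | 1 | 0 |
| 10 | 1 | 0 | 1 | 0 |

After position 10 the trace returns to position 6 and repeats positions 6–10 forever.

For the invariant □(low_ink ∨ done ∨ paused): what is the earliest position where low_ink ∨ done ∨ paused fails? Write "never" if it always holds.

Check low_ink ∨ done ∨ paused at each position in order: 0 ✓, 1 ✓.
At position 2 the labels are {error}, so low_ink ∨ done ∨ paused is false there. This is the first violation.

2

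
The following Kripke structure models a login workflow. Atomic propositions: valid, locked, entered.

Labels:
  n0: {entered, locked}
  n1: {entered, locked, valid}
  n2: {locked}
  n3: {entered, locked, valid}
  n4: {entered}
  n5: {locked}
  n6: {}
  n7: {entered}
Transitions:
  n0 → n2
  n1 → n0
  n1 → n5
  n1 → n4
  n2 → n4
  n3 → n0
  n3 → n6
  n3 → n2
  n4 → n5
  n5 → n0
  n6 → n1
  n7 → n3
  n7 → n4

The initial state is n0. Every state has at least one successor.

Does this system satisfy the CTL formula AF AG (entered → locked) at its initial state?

States satisfying AG (entered → locked): ∅.
States satisfying AF AG (entered → locked): ∅.
There is a path from n0 along which AG (entered → locked) never holds.
n0 ∉ Sat(AF AG (entered → locked)).

Does not hold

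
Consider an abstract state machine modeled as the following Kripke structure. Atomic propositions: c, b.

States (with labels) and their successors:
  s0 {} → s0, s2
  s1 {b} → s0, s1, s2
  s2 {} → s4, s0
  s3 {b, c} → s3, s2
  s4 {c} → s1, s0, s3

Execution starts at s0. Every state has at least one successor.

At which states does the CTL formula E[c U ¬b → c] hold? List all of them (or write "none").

States satisfying c: {s3, s4}.
States satisfying ¬b → c: {s1, s3, s4}.
States satisfying E[c U ¬b → c]: {s1, s3, s4}.

{s1, s3, s4}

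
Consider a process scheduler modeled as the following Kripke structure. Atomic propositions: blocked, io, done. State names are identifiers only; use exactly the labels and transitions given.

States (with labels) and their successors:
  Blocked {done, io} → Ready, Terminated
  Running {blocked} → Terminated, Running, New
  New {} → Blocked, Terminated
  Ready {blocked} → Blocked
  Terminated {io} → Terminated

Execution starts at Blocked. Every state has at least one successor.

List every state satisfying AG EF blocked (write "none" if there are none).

none

States satisfying EF blocked: {Blocked, Running, New, Ready}.
States satisfying AG EF blocked: ∅.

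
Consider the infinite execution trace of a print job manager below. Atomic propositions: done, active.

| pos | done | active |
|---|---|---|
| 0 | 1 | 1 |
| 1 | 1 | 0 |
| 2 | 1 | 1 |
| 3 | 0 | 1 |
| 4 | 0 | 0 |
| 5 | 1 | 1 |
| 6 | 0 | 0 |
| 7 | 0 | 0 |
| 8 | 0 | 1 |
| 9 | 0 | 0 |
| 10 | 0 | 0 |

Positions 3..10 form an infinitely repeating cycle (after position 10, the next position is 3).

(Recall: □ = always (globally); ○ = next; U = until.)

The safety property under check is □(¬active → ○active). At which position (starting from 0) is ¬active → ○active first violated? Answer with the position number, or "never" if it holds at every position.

Check ¬active → ○active at each position in order: 0 ✓, 1 ✓, 2 ✓, 3 ✓, 4 ✓, 5 ✓.
At position 6 the labels are {} and the next position 7 has {}, so ¬active → ○active is false there. This is the first violation.

6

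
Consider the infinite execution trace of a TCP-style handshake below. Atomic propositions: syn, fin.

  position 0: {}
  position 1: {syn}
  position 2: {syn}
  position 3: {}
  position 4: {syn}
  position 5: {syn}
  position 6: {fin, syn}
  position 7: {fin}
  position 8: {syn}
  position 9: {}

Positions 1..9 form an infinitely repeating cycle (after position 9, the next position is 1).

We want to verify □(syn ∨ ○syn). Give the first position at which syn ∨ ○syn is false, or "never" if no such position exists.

never

syn ∨ ○syn holds at every position 0..9, and those are all the positions the trace ever visits, so the invariant □(syn ∨ ○syn) is never violated.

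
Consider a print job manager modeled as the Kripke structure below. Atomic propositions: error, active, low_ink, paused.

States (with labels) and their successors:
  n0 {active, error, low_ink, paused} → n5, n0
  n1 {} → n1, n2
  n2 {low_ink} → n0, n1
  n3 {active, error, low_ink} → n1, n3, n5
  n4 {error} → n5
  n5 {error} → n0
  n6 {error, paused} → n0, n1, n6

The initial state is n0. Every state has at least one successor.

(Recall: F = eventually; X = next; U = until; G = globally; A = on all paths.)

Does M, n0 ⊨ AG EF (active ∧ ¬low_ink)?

States satisfying EF (active ∧ ¬low_ink): ∅.
States satisfying AG EF (active ∧ ¬low_ink): ∅.
n0 is reachable from n0 and violates EF (active ∧ ¬low_ink), so AG fails at n0.
n0 ∉ Sat(AG EF (active ∧ ¬low_ink)).

No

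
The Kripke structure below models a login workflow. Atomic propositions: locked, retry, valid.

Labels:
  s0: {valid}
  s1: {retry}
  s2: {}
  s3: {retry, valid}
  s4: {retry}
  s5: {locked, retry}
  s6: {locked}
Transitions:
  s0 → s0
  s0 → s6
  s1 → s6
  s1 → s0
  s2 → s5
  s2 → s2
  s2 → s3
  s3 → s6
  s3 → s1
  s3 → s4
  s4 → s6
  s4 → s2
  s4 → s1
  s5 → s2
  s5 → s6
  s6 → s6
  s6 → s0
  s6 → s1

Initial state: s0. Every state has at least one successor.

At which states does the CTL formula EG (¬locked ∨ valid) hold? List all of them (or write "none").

{s0, s1, s2, s3, s4}

States satisfying ¬locked ∨ valid: {s0, s1, s2, s3, s4}.
States satisfying EG (¬locked ∨ valid): {s0, s1, s2, s3, s4}.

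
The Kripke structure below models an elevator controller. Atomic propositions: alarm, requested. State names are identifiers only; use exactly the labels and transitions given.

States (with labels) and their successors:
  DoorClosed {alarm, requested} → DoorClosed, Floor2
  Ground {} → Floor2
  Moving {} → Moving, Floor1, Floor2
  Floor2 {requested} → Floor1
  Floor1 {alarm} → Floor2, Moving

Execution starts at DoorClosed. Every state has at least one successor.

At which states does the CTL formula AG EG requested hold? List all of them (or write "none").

States satisfying EG requested: {DoorClosed}.
States satisfying AG EG requested: ∅.

none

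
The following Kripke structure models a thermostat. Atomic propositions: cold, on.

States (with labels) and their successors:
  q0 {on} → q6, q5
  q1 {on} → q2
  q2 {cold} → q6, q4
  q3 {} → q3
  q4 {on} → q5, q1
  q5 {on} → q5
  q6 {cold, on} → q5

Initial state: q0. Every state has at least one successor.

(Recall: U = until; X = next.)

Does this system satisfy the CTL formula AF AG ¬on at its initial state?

No

States satisfying AG ¬on: {q3}.
States satisfying AF AG ¬on: {q3}.
There is a path from q0 along which AG ¬on never holds.
q0 ∉ Sat(AF AG ¬on).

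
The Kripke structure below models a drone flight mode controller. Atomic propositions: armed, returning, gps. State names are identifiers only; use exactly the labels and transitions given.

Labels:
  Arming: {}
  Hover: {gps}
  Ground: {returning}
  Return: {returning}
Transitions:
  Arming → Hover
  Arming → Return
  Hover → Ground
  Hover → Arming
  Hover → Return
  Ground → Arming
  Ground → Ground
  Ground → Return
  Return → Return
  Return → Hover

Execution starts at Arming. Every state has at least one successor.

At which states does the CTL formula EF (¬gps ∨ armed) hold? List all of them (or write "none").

{Arming, Hover, Ground, Return}

States satisfying ¬gps ∨ armed: {Arming, Ground, Return}.
States satisfying EF (¬gps ∨ armed): {Arming, Hover, Ground, Return}.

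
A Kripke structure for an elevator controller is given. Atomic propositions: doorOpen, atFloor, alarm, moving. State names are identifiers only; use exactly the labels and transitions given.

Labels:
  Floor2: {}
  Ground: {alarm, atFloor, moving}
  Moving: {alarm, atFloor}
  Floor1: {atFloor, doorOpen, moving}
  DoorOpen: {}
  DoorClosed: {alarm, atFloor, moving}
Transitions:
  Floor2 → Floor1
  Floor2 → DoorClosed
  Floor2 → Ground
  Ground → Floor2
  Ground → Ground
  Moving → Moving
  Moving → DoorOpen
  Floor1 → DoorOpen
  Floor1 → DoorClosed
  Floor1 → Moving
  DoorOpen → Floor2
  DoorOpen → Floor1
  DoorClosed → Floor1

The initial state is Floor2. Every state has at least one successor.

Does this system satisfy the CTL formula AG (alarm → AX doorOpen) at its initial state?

States satisfying alarm → AX doorOpen: {Floor2, Floor1, DoorOpen, DoorClosed}.
States satisfying AG (alarm → AX doorOpen): ∅.
Ground is reachable from Floor2 and violates alarm → AX doorOpen, so AG fails at Floor2.
Floor2 ∉ Sat(AG (alarm → AX doorOpen)).

Violated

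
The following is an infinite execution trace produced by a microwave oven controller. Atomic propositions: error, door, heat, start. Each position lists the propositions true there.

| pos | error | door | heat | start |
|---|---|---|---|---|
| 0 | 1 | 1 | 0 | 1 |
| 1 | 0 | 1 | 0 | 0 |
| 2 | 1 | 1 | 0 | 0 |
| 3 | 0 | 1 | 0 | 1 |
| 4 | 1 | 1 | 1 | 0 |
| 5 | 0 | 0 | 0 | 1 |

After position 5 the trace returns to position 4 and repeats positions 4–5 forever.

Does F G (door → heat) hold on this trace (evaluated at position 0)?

Yes

G (door → heat) holds at position 4, which is reachable from 0, so F G (door → heat) holds.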